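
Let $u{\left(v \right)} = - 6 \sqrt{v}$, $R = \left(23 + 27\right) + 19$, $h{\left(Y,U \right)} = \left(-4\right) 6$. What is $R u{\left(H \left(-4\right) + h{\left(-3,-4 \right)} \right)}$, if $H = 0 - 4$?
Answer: $- 828 i \sqrt{2} \approx - 1171.0 i$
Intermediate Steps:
$h{\left(Y,U \right)} = -24$
$H = -4$
$R = 69$ ($R = 50 + 19 = 69$)
$R u{\left(H \left(-4\right) + h{\left(-3,-4 \right)} \right)} = 69 \left(- 6 \sqrt{\left(-4\right) \left(-4\right) - 24}\right) = 69 \left(- 6 \sqrt{16 - 24}\right) = 69 \left(- 6 \sqrt{-8}\right) = 69 \left(- 6 \cdot 2 i \sqrt{2}\right) = 69 \left(- 12 i \sqrt{2}\right) = - 828 i \sqrt{2}$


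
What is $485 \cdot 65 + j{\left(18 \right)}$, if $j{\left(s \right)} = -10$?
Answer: $31515$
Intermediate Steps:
$485 \cdot 65 + j{\left(18 \right)} = 485 \cdot 65 - 10 = 31525 - 10 = 31515$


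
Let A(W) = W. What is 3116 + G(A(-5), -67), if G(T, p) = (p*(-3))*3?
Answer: 3719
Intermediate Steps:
G(T, p) = -9*p (G(T, p) = -3*p*3 = -9*p)
3116 + G(A(-5), -67) = 3116 - 9*(-67) = 3116 + 603 = 3719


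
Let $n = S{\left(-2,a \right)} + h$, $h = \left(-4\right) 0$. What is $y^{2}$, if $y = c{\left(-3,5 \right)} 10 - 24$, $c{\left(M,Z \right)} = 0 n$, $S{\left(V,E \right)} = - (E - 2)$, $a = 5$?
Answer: $576$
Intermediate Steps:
$h = 0$
$S{\left(V,E \right)} = 2 - E$ ($S{\left(V,E \right)} = - (-2 + E) = 2 - E$)
$n = -3$ ($n = \left(2 - 5\right) + 0 = -3 + 0 = -3$)
$c{\left(M,Z \right)} = 0$ ($c{\left(M,Z \right)} = 0 \left(-3\right) = 0$)
$y = -24$ ($y = 0 \cdot 10 - 24 = 0 - 24 = -24$)
$y^{2} = \left(-24\right)^{2} = 576$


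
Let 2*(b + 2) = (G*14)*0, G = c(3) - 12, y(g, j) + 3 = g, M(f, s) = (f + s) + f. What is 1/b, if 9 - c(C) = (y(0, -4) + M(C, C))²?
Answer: -½ ≈ -0.50000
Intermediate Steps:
M(f, s) = s + 2*f
y(g, j) = -3 + g
c(C) = 9 - (-3 + 3*C)² (c(C) = 9 - ((-3 + 0) + (C + 2*C))² = 9 - (-3 + 3*C)²)
G = -39 (G = 9*3*(2 - 1*3) - 12 = 9*3*(2 - 3) - 12 = 9*3*(-1) - 12 = -27 - 12 = -39)
b = -2 (b = -2 + (-39*14*0)/2 = -2 + (-546*0)/2 = -2 + (½)*0 = -2 + 0 = -2)
1/b = 1/(-2) = -½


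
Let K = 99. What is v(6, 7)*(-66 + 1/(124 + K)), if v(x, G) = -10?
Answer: 147170/223 ≈ 659.96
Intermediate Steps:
v(6, 7)*(-66 + 1/(124 + K)) = -10*(-66 + 1/(124 + 99)) = -10*(-66 + 1/223) = -10*(-14717/223) = 147170/223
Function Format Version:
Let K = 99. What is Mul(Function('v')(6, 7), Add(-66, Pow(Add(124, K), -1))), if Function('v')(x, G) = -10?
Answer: Rational(147170, 223) ≈ 659.96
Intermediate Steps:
Mul(Function('v')(6, 7), Add(-66, Pow(Add(124, K), -1))) = Mul(-10, Add(-66, Pow(Add(124, 99), -1))) = Mul(-10, Add(-66, Pow(223, -1))) = Mul(-10, Add(-66, Rational(1, 223))) = Mul(-10, Rational(-14717, 223)) = Rational(147170, 223)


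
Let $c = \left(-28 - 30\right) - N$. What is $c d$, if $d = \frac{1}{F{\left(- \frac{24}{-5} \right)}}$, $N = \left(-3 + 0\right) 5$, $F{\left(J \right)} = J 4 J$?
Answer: $- \frac{1075}{2304} \approx -0.46658$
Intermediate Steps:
$F{\left(J \right)} = 4 J^{2}$ ($F{\left(J \right)} = 4 J J = 4 J^{2}$)
$N = -15$ ($N = \left(-3\right) 5 = -15$)
$c = -43$ ($c = \left(-28 - 30\right) - -15 = -58 + 15 = -43$)
$d = \frac{25}{2304}$ ($d = \frac{1}{4 \left(- \frac{24}{-5}\right)^{2}} = \frac{1}{4 \left(\left(-24\right) \left(- \frac{1}{5}\right)\right)^{2}} = \frac{1}{4 \left(\frac{24}{5}\right)^{2}} = \frac{1}{4 \cdot \frac{576}{25}} = \frac{1}{\frac{2304}{25}} = \frac{25}{2304} \approx 0.010851$)
$c d = \left(-43\right) \frac{25}{2304} = - \frac{1075}{2304}$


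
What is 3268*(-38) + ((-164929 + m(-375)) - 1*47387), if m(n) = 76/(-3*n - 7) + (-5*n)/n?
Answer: -188106257/559 ≈ -3.3651e+5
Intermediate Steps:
m(n) = -5 + 76/(-7 - 3*n) (m(n) = 76/(-7 - 3*n) - 5 = -5 + 76/(-7 - 3*n))
3268*(-38) + ((-164929 + m(-375)) - 1*47387) = 3268*(-38) + ((-164929 + 3*(-37 - 5*(-375))/(7 + 3*(-375))) - 1*47387) = -124184 + ((-164929 + 3*(-37 + 1875)/(7 - 1125)) - 47387) = -124184 + ((-164929 + 3*1838/(-1118)) - 47387) = -124184 + ((-164929 + 3*(-1/1118)*1838) - 47387) = -124184 + ((-164929 - 2757/559) - 47387) = -124184 + (-92198068/559 - 47387) = -124184 - 118687401/559 = -188106257/559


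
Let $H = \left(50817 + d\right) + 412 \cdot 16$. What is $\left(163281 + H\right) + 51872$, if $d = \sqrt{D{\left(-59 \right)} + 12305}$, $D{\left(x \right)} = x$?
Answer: $272562 + \sqrt{12246} \approx 2.7267 \cdot 10^{5}$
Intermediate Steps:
$d = \sqrt{12246}$ ($d = \sqrt{-59 + 12305} = \sqrt{12246} \approx 110.66$)
$H = 57409 + \sqrt{12246}$ ($H = \left(50817 + \sqrt{12246}\right) + 412 \cdot 16 = \left(50817 + \sqrt{12246}\right) + 6592 = 57409 + \sqrt{12246} \approx 57520.0$)
$\left(163281 + H\right) + 51872 = \left(163281 + \left(57409 + \sqrt{12246}\right)\right) + 51872 = \left(220690 + \sqrt{12246}\right) + 51872 = 272562 + \sqrt{12246}$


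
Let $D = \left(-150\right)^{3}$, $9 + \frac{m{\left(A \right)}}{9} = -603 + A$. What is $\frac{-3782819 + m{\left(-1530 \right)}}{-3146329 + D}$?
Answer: $\frac{3802097}{6521329} \approx 0.58302$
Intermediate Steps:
$m{\left(A \right)} = -5508 + 9 A$ ($m{\left(A \right)} = -81 + 9 \left(-603 + A\right) = -81 + \left(-5427 + 9 A\right) = -5508 + 9 A$)
$D = -3375000$
$\frac{-3782819 + m{\left(-1530 \right)}}{-3146329 + D} = \frac{-3782819 + \left(-5508 + 9 \left(-1530\right)\right)}{-3146329 - 3375000} = \frac{-3782819 - 19278}{-6521329} = \left(-3782819 - 19278\right) \left(- \frac{1}{6521329}\right) = \left(-3802097\right) \left(- \frac{1}{6521329}\right) = \frac{3802097}{6521329}$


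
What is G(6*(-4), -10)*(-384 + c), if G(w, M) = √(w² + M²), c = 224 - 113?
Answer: -7098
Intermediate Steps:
c = 111
G(w, M) = √(M² + w²)
G(6*(-4), -10)*(-384 + c) = √((-10)² + (6*(-4))²)*(-384 + 111) = √(100 + (-24)²)*(-273) = √(100 + 576)*(-273) = √676*(-273) = 26*(-273) = -7098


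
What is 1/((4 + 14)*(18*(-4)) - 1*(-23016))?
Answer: 1/21720 ≈ 4.6041e-5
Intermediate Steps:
1/((4 + 14)*(18*(-4)) - 1*(-23016)) = 1/(18*(-72) + 23016) = 1/(-1296 + 23016) = 1/21720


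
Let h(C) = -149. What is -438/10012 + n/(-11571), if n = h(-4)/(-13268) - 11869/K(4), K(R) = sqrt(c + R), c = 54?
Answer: -16811254013/384270642084 + 11869*sqrt(58)/671118 ≈ 0.090940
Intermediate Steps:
K(R) = sqrt(54 + R)
n = 149/13268 - 11869*sqrt(58)/58 (n = -149/(-13268) - 11869/sqrt(54 + 4) = -149*(-1/13268) - 11869*sqrt(58)/58 = 149/13268 - 11869*sqrt(58)/58 ≈ -1558.5)
-438/10012 + n/(-11571) = -438/10012 + (149/13268 - 11869*sqrt(58)/58)/(-11571) = -438*1/10012 + (149/13268 - 11869*sqrt(58)/58)*(-1/11571) = -219/5006 + (-149/153524028 + 11869*sqrt(58)/671118) = -16811254013/384270642084 + 11869*sqrt(58)/671118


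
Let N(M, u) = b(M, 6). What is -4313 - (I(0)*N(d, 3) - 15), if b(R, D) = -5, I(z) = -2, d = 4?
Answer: -4308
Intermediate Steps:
N(M, u) = -5
-4313 - (I(0)*N(d, 3) - 15) = -4313 - (-2*(-5) - 15) = -4313 - (10 - 15) = -4313 - 1*(-5) = -4313 + 5 = -4308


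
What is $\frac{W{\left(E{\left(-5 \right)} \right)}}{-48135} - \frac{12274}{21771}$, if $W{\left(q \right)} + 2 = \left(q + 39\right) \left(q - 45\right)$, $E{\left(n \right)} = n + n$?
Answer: $- \frac{185346901}{349315695} \approx -0.5306$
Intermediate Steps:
$E{\left(n \right)} = 2 n$
$W{\left(q \right)} = -2 + \left(-45 + q\right) \left(39 + q\right)$ ($W{\left(q \right)} = -2 + \left(q + 39\right) \left(q - 45\right) = -2 + \left(39 + q\right) \left(-45 + q\right) = -2 + \left(-45 + q\right) \left(39 + q\right)$)
$\frac{W{\left(E{\left(-5 \right)} \right)}}{-48135} - \frac{12274}{21771} = \frac{-1757 + \left(2 \left(-5\right)\right)^{2} - 6 \cdot 2 \left(-5\right)}{-48135} - \frac{12274}{21771} = \left(-1757 + \left(-10\right)^{2} - -60\right) \left(- \frac{1}{48135}\right) - \frac{12274}{21771} = \left(-1757 + 100 + 60\right) \left(- \frac{1}{48135}\right) - \frac{12274}{21771} = \left(-1597\right) \left(- \frac{1}{48135}\right) - \frac{12274}{21771} = \frac{1597}{48135} - \frac{12274}{21771} = - \frac{185346901}{349315695}$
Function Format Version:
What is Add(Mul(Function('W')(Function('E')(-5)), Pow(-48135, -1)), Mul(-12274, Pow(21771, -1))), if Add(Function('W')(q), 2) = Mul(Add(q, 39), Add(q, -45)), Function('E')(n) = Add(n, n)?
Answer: Rational(-185346901, 349315695) ≈ -0.53060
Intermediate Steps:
Function('E')(n) = Mul(2, n)
Function('W')(q) = Add(-2, Mul(Add(-45, q), Add(39, q))) (Function('W')(q) = Add(-2, Mul(Add(q, 39), Add(q, -45))) = Add(-2, Mul(Add(39, q), Add(-45, q))) = Add(-2, Mul(Add(-45, q), Add(39, q))))
Add(Mul(Function('W')(Function('E')(-5)), Pow(-48135, -1)), Mul(-12274, Pow(21771, -1))) = Add(Mul(Add(-1757, Pow(Mul(2, -5), 2), Mul(-6, Mul(2, -5))), Pow(-48135, -1)), Mul(-12274, Pow(21771, -1))) = Add(Mul(Add(-1757, Pow(-10, 2), Mul(-6, -10)), Rational(-1, 48135)), Mul(-12274, Rational(1, 21771))) = Add(Mul(Add(-1757, 100, 60), Rational(-1, 48135)), Rational(-12274, 21771)) = Add(Mul(-1597, Rational(-1, 48135)), Rational(-12274, 21771)) = Add(Rational(1597, 48135), Rational(-12274, 21771)) = Rational(-185346901, 349315695)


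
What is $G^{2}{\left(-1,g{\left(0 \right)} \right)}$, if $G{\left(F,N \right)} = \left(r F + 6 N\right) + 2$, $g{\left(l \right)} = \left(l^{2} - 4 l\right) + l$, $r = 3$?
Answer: $1$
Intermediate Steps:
$g{\left(l \right)} = l^{2} - 3 l$
$G{\left(F,N \right)} = 2 + 3 F + 6 N$ ($G{\left(F,N \right)} = \left(3 F + 6 N\right) + 2 = 2 + 3 F + 6 N$)
$G^{2}{\left(-1,g{\left(0 \right)} \right)} = \left(2 + 3 \left(-1\right) + 6 \cdot 0 \left(-3 + 0\right)\right)^{2} = \left(2 - 3 + 6 \cdot 0 \left(-3\right)\right)^{2} = \left(2 - 3 + 6 \cdot 0\right)^{2} = \left(2 - 3 + 0\right)^{2} = \left(-1\right)^{2} = 1$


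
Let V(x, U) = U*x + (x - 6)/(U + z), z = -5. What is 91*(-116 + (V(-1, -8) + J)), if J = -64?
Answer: -15603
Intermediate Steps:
V(x, U) = U*x + (-6 + x)/(-5 + U) (V(x, U) = U*x + (x - 6)/(U - 5) = U*x + (-6 + x)/(-5 + U))
91*(-116 + (V(-1, -8) + J)) = 91*(-116 + ((-6 - 1 - 1*(-8)**2 - 5*(-8)*(-1))/(-5 - 8) - 64)) = 91*(-116 + ((-6 - 1 - 1*64 - 40)/(-13) - 64)) = 91*(-116 + (-(-6 - 1 - 64 - 40)/13 - 64)) = 91*(-116 + (-1/13*(-111) - 64)) = 91*(-116 + (111/13 - 64)) = 91*(-116 - 721/13) = 91*(-2229/13) = -15603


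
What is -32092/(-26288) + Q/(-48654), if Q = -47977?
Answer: 6657131/3016548 ≈ 2.2069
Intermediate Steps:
-32092/(-26288) + Q/(-48654) = -32092/(-26288) - 47977/(-48654) = -32092*(-1/26288) - 47977*(-1/48654) = 8023/6572 + 47977/48654 = 6657131/3016548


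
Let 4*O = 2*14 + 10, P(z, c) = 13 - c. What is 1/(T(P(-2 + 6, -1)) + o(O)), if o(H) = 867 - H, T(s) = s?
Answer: 2/1743 ≈ 0.0011474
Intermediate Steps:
O = 19/2 (O = (2*14 + 10)/4 = (28 + 10)/4 = (¼)*38 = 19/2 ≈ 9.5000)
1/(T(P(-2 + 6, -1)) + o(O)) = 1/((13 - 1*(-1)) + (867 - 1*19/2)) = 1/((13 + 1) + (867 - 19/2)) = 1/(14 + 1715/2) = 1/(1743/2) = 2/1743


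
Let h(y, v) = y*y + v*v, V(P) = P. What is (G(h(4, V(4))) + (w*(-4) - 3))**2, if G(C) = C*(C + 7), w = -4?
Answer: 1590121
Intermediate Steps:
h(y, v) = v**2 + y**2 (h(y, v) = y**2 + v**2 = v**2 + y**2)
G(C) = C*(7 + C)
(G(h(4, V(4))) + (w*(-4) - 3))**2 = ((4**2 + 4**2)*(7 + (4**2 + 4**2)) + (-4*(-4) - 3))**2 = ((16 + 16)*(7 + (16 + 16)) + (16 - 3))**2 = (32*(7 + 32) + 13)**2 = (32*39 + 13)**2 = (1248 + 13)**2 = 1261**2 = 1590121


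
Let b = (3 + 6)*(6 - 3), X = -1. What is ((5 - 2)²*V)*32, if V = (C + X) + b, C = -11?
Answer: 4320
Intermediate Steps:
b = 27 (b = 9*3 = 27)
V = 15 (V = (-11 - 1) + 27 = -12 + 27 = 15)
((5 - 2)²*V)*32 = ((5 - 2)²*15)*32 = (3²*15)*32 = (9*15)*32 = 135*32 = 4320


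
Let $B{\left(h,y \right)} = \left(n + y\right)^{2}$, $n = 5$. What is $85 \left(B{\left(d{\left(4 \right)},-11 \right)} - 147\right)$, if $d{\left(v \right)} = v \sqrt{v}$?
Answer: $-9435$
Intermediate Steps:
$d{\left(v \right)} = v^{\frac{3}{2}}$
$B{\left(h,y \right)} = \left(5 + y\right)^{2}$
$85 \left(B{\left(d{\left(4 \right)},-11 \right)} - 147\right) = 85 \left(\left(5 - 11\right)^{2} - 147\right) = 85 \left(\left(-6\right)^{2} - 147\right) = 85 \left(36 - 147\right) = 85 \left(-111\right) = -9435$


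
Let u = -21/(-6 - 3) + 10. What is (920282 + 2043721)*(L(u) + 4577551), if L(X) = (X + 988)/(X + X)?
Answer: 1004031637325325/74 ≈ 1.3568e+13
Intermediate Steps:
u = 37/3 (u = -21/(-9) + 10 = -21*(-⅑) + 10 = 7/3 + 10 = 37/3 ≈ 12.333)
L(X) = (988 + X)/(2*X) (L(X) = (988 + X)/((2*X)) = (988 + X)*(1/(2*X)) = (988 + X)/(2*X))
(920282 + 2043721)*(L(u) + 4577551) = (920282 + 2043721)*((988 + 37/3)/(2*(37/3)) + 4577551) = 2964003*((½)*(3/37)*(3001/3) + 4577551) = 2964003*(3001/74 + 4577551) = 2964003*(338741775/74) = 1004031637325325/74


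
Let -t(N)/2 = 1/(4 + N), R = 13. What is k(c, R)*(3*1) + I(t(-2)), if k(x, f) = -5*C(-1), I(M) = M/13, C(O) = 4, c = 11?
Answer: -781/13 ≈ -60.077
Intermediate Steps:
t(N) = -2/(4 + N)
I(M) = M/13 (I(M) = M*(1/13) = M/13)
k(x, f) = -20 (k(x, f) = -5*4 = -20)
k(c, R)*(3*1) + I(t(-2)) = -60 + (-2/(4 - 2))/13 = -20*3 + (-2/2)/13 = -60 + (-2*½)/13 = -60 + (1/13)*(-1) = -60 - 1/13 = -781/13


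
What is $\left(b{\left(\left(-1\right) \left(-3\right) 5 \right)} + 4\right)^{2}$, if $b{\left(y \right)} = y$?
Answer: $361$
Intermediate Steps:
$\left(b{\left(\left(-1\right) \left(-3\right) 5 \right)} + 4\right)^{2} = \left(\left(-1\right) \left(-3\right) 5 + 4\right)^{2} = \left(3 \cdot 5 + 4\right)^{2} = \left(15 + 4\right)^{2} = 19^{2} = 361$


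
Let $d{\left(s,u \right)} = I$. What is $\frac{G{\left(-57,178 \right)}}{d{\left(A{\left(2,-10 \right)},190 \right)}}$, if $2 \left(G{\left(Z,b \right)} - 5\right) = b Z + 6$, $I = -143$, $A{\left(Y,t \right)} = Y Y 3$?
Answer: $\frac{5065}{143} \approx 35.42$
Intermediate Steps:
$A{\left(Y,t \right)} = 3 Y^{2}$ ($A{\left(Y,t \right)} = Y^{2} \cdot 3 = 3 Y^{2}$)
$d{\left(s,u \right)} = -143$
$G{\left(Z,b \right)} = 8 + \frac{Z b}{2}$ ($G{\left(Z,b \right)} = 5 + \frac{b Z + 6}{2} = 5 + \frac{Z b + 6}{2} = 5 + \frac{6 + Z b}{2} = 5 + \left(3 + \frac{Z b}{2}\right) = 8 + \frac{Z b}{2}$)
$\frac{G{\left(-57,178 \right)}}{d{\left(A{\left(2,-10 \right)},190 \right)}} = \frac{8 + \frac{1}{2} \left(-57\right) 178}{-143} = \left(8 - 5073\right) \left(- \frac{1}{143}\right) = \left(-5065\right) \left(- \frac{1}{143}\right) = \frac{5065}{143}$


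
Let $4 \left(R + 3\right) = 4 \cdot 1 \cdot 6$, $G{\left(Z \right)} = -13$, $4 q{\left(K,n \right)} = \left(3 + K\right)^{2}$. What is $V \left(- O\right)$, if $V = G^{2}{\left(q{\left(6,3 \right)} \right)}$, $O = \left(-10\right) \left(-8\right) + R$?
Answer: $-14027$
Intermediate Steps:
$q{\left(K,n \right)} = \frac{\left(3 + K\right)^{2}}{4}$
$R = 3$ ($R = -3 + \frac{4 \cdot 1 \cdot 6}{4} = -3 + \frac{4 \cdot 6}{4} = -3 + \frac{1}{4} \cdot 24 = -3 + 6 = 3$)
$O = 83$ ($O = \left(-10\right) \left(-8\right) + 3 = 80 + 3 = 83$)
$V = 169$ ($V = \left(-13\right)^{2} = 169$)
$V \left(- O\right) = 169 \left(\left(-1\right) 83\right) = 169 \left(-83\right) = -14027$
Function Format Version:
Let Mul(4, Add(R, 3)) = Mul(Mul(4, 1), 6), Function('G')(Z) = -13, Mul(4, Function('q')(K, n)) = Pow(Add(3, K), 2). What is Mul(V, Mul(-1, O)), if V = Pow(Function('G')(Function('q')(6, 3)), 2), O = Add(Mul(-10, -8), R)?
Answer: -14027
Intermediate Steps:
Function('q')(K, n) = Mul(Rational(1, 4), Pow(Add(3, K), 2))
R = 3 (R = Add(-3, Mul(Rational(1, 4), Mul(Mul(4, 1), 6))) = Add(-3, Mul(Rational(1, 4), Mul(4, 6))) = Add(-3, Mul(Rational(1, 4), 24)) = Add(-3, 6) = 3)
O = 83 (O = Add(Mul(-10, -8), 3) = Add(80, 3) = 83)
V = 169 (V = Pow(-13, 2) = 169)
Mul(V, Mul(-1, O)) = Mul(169, Mul(-1, 83)) = Mul(169, -83) = -14027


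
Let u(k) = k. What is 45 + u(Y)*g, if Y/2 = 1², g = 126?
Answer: 297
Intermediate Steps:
Y = 2 (Y = 2*1² = 2*1 = 2)
45 + u(Y)*g = 45 + 2*126 = 45 + 252 = 297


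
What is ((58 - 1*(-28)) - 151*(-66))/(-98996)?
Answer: -2513/24749 ≈ -0.10154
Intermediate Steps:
((58 - 1*(-28)) - 151*(-66))/(-98996) = ((58 + 28) + 9966)*(-1/98996) = (86 + 9966)*(-1/98996) = 10052*(-1/98996) = -2513/24749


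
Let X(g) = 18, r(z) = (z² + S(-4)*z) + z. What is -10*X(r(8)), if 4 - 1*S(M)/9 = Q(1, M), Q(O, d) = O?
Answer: -180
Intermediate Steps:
S(M) = 27 (S(M) = 36 - 9*1 = 36 - 9 = 27)
r(z) = z² + 28*z (r(z) = (z² + 27*z) + z = z² + 28*z)
-10*X(r(8)) = -10*18 = -180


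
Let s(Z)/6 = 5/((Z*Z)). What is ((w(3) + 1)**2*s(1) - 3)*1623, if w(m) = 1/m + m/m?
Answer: 260221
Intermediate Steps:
w(m) = 1 + 1/m (w(m) = 1/m + 1 = 1 + 1/m)
s(Z) = 30/Z**2 (s(Z) = 6*(5/((Z*Z))) = 6*(5/(Z**2)) = 6*(5/Z**2) = 30/Z**2)
((w(3) + 1)**2*s(1) - 3)*1623 = (((1 + 3)/3 + 1)**2*(30/1**2) - 3)*1623 = (((1/3)*4 + 1)**2*(30*1) - 3)*1623 = ((4/3 + 1)**2*30 - 3)*1623 = ((7/3)**2*30 - 3)*1623 = ((49/9)*30 - 3)*1623 = (490/3 - 3)*1623 = (481/3)*1623 = 260221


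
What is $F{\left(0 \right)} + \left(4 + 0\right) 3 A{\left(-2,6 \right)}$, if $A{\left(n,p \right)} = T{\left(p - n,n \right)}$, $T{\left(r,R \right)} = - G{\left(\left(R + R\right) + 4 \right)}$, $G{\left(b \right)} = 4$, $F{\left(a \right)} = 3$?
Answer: $-45$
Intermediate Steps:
$T{\left(r,R \right)} = -4$ ($T{\left(r,R \right)} = \left(-1\right) 4 = -4$)
$A{\left(n,p \right)} = -4$
$F{\left(0 \right)} + \left(4 + 0\right) 3 A{\left(-2,6 \right)} = 3 + \left(4 + 0\right) 3 \left(-4\right) = 3 + 4 \cdot 3 \left(-4\right) = 3 + 12 \left(-4\right) = 3 - 48 = -45$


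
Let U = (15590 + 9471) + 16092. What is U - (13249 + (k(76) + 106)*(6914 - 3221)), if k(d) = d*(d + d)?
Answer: -43025090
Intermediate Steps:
U = 41153 (U = 25061 + 16092 = 41153)
k(d) = 2*d**2 (k(d) = d*(2*d) = 2*d**2)
U - (13249 + (k(76) + 106)*(6914 - 3221)) = 41153 - (13249 + (2*76**2 + 106)*(6914 - 3221)) = 41153 - (13249 + (2*5776 + 106)*3693) = 41153 - (13249 + (11552 + 106)*3693) = 41153 - (13249 + 11658*3693) = 41153 - (13249 + 43052994) = 41153 - 1*43066243 = 41153 - 43066243 = -43025090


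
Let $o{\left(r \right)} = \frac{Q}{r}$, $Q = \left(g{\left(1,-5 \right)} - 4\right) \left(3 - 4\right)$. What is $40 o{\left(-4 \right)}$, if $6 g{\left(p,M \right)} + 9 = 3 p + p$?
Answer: $- \frac{145}{3} \approx -48.333$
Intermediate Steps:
$g{\left(p,M \right)} = - \frac{3}{2} + \frac{2 p}{3}$ ($g{\left(p,M \right)} = - \frac{3}{2} + \frac{3 p + p}{6} = - \frac{3}{2} + \frac{4 p}{6} = - \frac{3}{2} + \frac{2 p}{3}$)
$Q = \frac{29}{6}$ ($Q = \left(\left(- \frac{3}{2} + \frac{2}{3} \cdot 1\right) - 4\right) \left(3 - 4\right) = \left(\left(- \frac{3}{2} + \frac{2}{3}\right) - 4\right) \left(-1\right) = \left(- \frac{5}{6} - 4\right) \left(-1\right) = \left(- \frac{29}{6}\right) \left(-1\right) = \frac{29}{6} \approx 4.8333$)
$o{\left(r \right)} = \frac{29}{6 r}$
$40 o{\left(-4 \right)} = 40 \frac{29}{6 \left(-4\right)} = 40 \cdot \frac{29}{6} \left(- \frac{1}{4}\right) = 40 \left(- \frac{29}{24}\right) = - \frac{145}{3}$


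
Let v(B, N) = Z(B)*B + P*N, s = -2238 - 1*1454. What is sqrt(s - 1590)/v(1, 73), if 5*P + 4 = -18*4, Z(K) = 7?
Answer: -5*I*sqrt(5282)/5513 ≈ -0.065915*I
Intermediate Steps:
P = -76/5 (P = -4/5 + (-18*4)/5 = -4/5 + (1/5)*(-72) = -4/5 - 72/5 = -76/5 ≈ -15.200)
s = -3692 (s = -2238 - 1454 = -3692)
v(B, N) = 7*B - 76*N/5
sqrt(s - 1590)/v(1, 73) = sqrt(-3692 - 1590)/(7*1 - 76/5*73) = sqrt(-5282)/(7 - 5548/5) = (I*sqrt(5282))/(-5513/5) = (I*sqrt(5282))*(-5/5513) = -5*I*sqrt(5282)/5513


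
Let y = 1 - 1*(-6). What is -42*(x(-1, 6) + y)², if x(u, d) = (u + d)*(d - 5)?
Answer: -6048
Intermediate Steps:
x(u, d) = (-5 + d)*(d + u) (x(u, d) = (d + u)*(-5 + d) = (-5 + d)*(d + u))
y = 7 (y = 1 + 6 = 7)
-42*(x(-1, 6) + y)² = -42*((6² - 5*6 - 5*(-1) + 6*(-1)) + 7)² = -42*((36 - 30 + 5 - 6) + 7)² = -42*(5 + 7)² = -42*12² = -42*144 = -6048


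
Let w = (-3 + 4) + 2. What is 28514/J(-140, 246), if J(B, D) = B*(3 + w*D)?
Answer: -14257/51870 ≈ -0.27486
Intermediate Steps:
w = 3 (w = 1 + 2 = 3)
J(B, D) = B*(3 + 3*D)
28514/J(-140, 246) = 28514/((3*(-140)*(1 + 246))) = 28514/((3*(-140)*247)) = 28514/(-103740) = 28514*(-1/103740) = -14257/51870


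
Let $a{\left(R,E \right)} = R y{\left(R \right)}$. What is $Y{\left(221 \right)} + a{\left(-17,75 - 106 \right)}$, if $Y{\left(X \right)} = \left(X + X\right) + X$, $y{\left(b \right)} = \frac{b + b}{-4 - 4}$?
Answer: $\frac{2363}{4} \approx 590.75$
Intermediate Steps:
$y{\left(b \right)} = - \frac{b}{4}$ ($y{\left(b \right)} = \frac{2 b}{-8} = 2 b \left(- \frac{1}{8}\right) = - \frac{b}{4}$)
$Y{\left(X \right)} = 3 X$ ($Y{\left(X \right)} = 2 X + X = 3 X$)
$a{\left(R,E \right)} = - \frac{R^{2}}{4}$ ($a{\left(R,E \right)} = R \left(- \frac{R}{4}\right) = - \frac{R^{2}}{4}$)
$Y{\left(221 \right)} + a{\left(-17,75 - 106 \right)} = 3 \cdot 221 - \frac{\left(-17\right)^{2}}{4} = 663 - \frac{289}{4} = \frac{2363}{4}$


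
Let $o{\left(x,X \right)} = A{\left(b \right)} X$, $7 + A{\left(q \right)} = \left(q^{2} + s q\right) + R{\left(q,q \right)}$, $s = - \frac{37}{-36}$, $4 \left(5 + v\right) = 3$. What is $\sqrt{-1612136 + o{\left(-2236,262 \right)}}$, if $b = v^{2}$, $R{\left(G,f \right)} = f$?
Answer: $\frac{i \sqrt{3499534706}}{48} \approx 1232.4 i$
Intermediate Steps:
$v = - \frac{17}{4}$ ($v = -5 + \frac{1}{4} \cdot 3 = -5 + \frac{3}{4} = - \frac{17}{4} \approx -4.25$)
$b = \frac{289}{16}$ ($b = \left(- \frac{17}{4}\right)^{2} = \frac{289}{16} \approx 18.063$)
$s = \frac{37}{36}$ ($s = \left(-37\right) \left(- \frac{1}{36}\right) = \frac{37}{36} \approx 1.0278$)
$A{\left(q \right)} = -7 + q^{2} + \frac{73 q}{36}$ ($A{\left(q \right)} = -7 + \left(\left(q^{2} + \frac{37 q}{36}\right) + q\right) = -7 + \left(q^{2} + \frac{73 q}{36}\right) = -7 + q^{2} + \frac{73 q}{36}$)
$o{\left(x,X \right)} = \frac{819949 X}{2304}$ ($o{\left(x,X \right)} = \left(-7 + \left(\frac{289}{16}\right)^{2} + \frac{73}{36} \cdot \frac{289}{16}\right) X = \left(-7 + \frac{83521}{256} + \frac{21097}{576}\right) X = \frac{819949 X}{2304}$)
$\sqrt{-1612136 + o{\left(-2236,262 \right)}} = \sqrt{-1612136 + \frac{819949}{2304} \cdot 262} = \sqrt{-1612136 + \frac{107413319}{1152}} = \sqrt{- \frac{1749767353}{1152}} = \frac{i \sqrt{3499534706}}{48}$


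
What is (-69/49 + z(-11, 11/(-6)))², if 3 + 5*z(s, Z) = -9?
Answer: 870489/60025 ≈ 14.502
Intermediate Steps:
z(s, Z) = -12/5 (z(s, Z) = -⅗ + (⅕)*(-9) = -⅗ - 9/5 = -12/5)
(-69/49 + z(-11, 11/(-6)))² = (-69/49 - 12/5)² = (-933/245)² = 870489/60025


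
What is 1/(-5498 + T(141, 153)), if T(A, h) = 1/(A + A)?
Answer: -282/1550435 ≈ -0.00018188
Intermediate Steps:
T(A, h) = 1/(2*A)
1/(-5498 + T(141, 153)) = 1/(-5498 + (1/2)/141) = 1/(-5498 + (1/2)*(1/141)) = 1/(-5498 + 1/282) = 1/(-1550435/282) = -282/1550435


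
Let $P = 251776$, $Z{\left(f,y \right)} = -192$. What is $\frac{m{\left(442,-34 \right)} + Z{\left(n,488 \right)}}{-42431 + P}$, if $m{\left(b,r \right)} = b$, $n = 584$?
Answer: $\frac{50}{41869} \approx 0.0011942$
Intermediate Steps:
$\frac{m{\left(442,-34 \right)} + Z{\left(n,488 \right)}}{-42431 + P} = \frac{442 - 192}{-42431 + 251776} = \frac{250}{209345} = 250 \cdot \frac{1}{209345} = \frac{50}{41869}$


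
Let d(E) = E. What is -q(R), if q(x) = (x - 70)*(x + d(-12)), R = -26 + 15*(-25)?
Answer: -194523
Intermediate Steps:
R = -401 (R = -26 - 375 = -401)
q(x) = (-70 + x)*(-12 + x) (q(x) = (x - 70)*(x - 12) = (-70 + x)*(-12 + x))
-q(R) = -(840 + (-401)² - 82*(-401)) = -(840 + 160801 + 32882) = -1*194523 = -194523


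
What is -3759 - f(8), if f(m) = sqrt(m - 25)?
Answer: -3759 - I*sqrt(17) ≈ -3759.0 - 4.1231*I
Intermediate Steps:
f(m) = sqrt(-25 + m)
-3759 - f(8) = -3759 - sqrt(-25 + 8) = -3759 - sqrt(-17) = -3759 - I*sqrt(17)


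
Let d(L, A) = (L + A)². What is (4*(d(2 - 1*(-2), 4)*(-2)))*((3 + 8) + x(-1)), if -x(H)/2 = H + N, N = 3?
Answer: -3584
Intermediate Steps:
x(H) = -6 - 2*H (x(H) = -2*(H + 3) = -2*(3 + H) = -6 - 2*H)
d(L, A) = (A + L)²
(4*(d(2 - 1*(-2), 4)*(-2)))*((3 + 8) + x(-1)) = (4*((4 + (2 - 1*(-2)))²*(-2)))*((3 + 8) + (-6 - 2*(-1))) = (4*((4 + (2 + 2))²*(-2)))*(11 + (-6 + 2)) = (4*((4 + 4)²*(-2)))*(11 - 4) = (4*(8²*(-2)))*7 = (4*(64*(-2)))*7 = (4*(-128))*7 = -512*7 = -3584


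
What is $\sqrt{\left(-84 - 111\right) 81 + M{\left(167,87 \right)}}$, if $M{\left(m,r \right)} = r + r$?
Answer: $i \sqrt{15621} \approx 124.98 i$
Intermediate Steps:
$M{\left(m,r \right)} = 2 r$
$\sqrt{\left(-84 - 111\right) 81 + M{\left(167,87 \right)}} = \sqrt{\left(-84 - 111\right) 81 + 2 \cdot 87} = \sqrt{\left(-195\right) 81 + 174} = \sqrt{-15795 + 174} = \sqrt{-15621} = i \sqrt{15621}$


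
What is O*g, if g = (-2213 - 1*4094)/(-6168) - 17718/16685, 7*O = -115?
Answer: 93203567/144078312 ≈ 0.64690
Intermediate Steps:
O = -115/7 (O = (⅐)*(-115) = -115/7 ≈ -16.429)
g = -4052329/102913080 (g = (-2213 - 4094)*(-1/6168) - 17718*1/16685 = -6307*(-1/6168) - 17718/16685 = 6307/6168 - 17718/16685 = -4052329/102913080 ≈ -0.039376)
O*g = -115/7*(-4052329/102913080) = 93203567/144078312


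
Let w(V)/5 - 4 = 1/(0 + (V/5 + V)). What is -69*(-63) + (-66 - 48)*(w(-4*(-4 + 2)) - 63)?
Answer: 73517/8 ≈ 9189.6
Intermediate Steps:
w(V) = 20 + 25/(6*V) (w(V) = 20 + 5/(0 + (V/5 + V)) = 20 + 5/(0 + 6*V/5) = 20 + 5/((6*V/5)) = 20 + 5*(5/(6*V)) = 20 + 25/(6*V))
-69*(-63) + (-66 - 48)*(w(-4*(-4 + 2)) - 63) = -69*(-63) + (-66 - 48)*((20 + 25/(6*((-4*(-4 + 2))))) - 63) = 4347 - 114*((20 + 25/(6*((-4*(-2))))) - 63) = 4347 - 114*((20 + (25/6)/8) - 63) = 4347 - 114*((20 + (25/6)*(⅛)) - 63) = 4347 - 114*((20 + 25/48) - 63) = 4347 - 114*(985/48 - 63) = 4347 - 114*(-2039/48) = 4347 + 38741/8 = 73517/8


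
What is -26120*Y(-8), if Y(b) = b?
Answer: 208960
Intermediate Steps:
-26120*Y(-8) = -26120*(-8) = 208960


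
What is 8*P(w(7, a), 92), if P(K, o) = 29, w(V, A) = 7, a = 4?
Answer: 232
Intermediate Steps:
8*P(w(7, a), 92) = 8*29 = 232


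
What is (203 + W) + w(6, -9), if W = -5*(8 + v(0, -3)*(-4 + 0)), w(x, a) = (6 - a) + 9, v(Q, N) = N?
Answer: 127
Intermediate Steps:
w(x, a) = 15 - a
W = -100 (W = -5*(8 - 3*(-4 + 0)) = -5*(8 - 3*(-4)) = -5*(8 + 12) = -5*20 = -100)
(203 + W) + w(6, -9) = (203 - 100) + (15 - 1*(-9)) = 103 + (15 + 9) = 103 + 24 = 127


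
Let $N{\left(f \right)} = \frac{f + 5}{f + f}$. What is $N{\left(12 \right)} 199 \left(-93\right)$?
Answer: $- \frac{104873}{8} \approx -13109.0$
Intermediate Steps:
$N{\left(f \right)} = \frac{5 + f}{2 f}$
$N{\left(12 \right)} 199 \left(-93\right) = \frac{5 + 12}{2 \cdot 12} \cdot 199 \left(-93\right) = \frac{1}{2} \cdot \frac{1}{12} \cdot 17 \cdot 199 \left(-93\right) = \frac{17}{24} \cdot 199 \left(-93\right) = \frac{3383}{24} \left(-93\right) = - \frac{104873}{8}$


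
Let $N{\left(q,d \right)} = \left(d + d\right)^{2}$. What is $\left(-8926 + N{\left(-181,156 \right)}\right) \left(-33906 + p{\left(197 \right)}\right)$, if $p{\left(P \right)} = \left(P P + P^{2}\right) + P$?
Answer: $3882345962$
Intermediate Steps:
$p{\left(P \right)} = P + 2 P^{2}$ ($p{\left(P \right)} = \left(P^{2} + P^{2}\right) + P = 2 P^{2} + P = P + 2 P^{2}$)
$N{\left(q,d \right)} = 4 d^{2}$ ($N{\left(q,d \right)} = \left(2 d\right)^{2} = 4 d^{2}$)
$\left(-8926 + N{\left(-181,156 \right)}\right) \left(-33906 + p{\left(197 \right)}\right) = \left(-8926 + 4 \cdot 156^{2}\right) \left(-33906 + 197 \left(1 + 2 \cdot 197\right)\right) = \left(-8926 + 4 \cdot 24336\right) \left(-33906 + 197 \left(1 + 394\right)\right) = \left(-8926 + 97344\right) \left(-33906 + 197 \cdot 395\right) = 88418 \left(-33906 + 77815\right) = 88418 \cdot 43909 = 3882345962$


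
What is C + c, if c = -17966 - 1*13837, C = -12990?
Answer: -44793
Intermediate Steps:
c = -31803 (c = -17966 - 13837 = -31803)
C + c = -12990 - 31803 = -44793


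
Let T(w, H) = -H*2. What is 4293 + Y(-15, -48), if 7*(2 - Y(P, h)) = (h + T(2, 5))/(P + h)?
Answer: 1894037/441 ≈ 4294.9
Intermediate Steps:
T(w, H) = -2*H
Y(P, h) = 2 - (-10 + h)/(7*(P + h)) (Y(P, h) = 2 - (h - 2*5)/(7*(P + h)) = 2 - (h - 10)/(7*(P + h)) = 2 - (-10 + h)/(7*(P + h)))
4293 + Y(-15, -48) = 4293 + (10 + 13*(-48) + 14*(-15))/(7*(-15 - 48)) = 4293 + (⅐)*(10 - 624 - 210)/(-63) = 4293 + (⅐)*(-1/63)*(-824) = 4293 + 824/441 = 1894037/441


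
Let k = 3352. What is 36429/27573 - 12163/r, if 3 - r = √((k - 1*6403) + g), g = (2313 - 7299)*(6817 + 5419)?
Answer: (-111753704*I + 36429*√6779083)/(27573*(I + √6779083)) ≈ 1.3206 - 1.5572*I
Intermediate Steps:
g = -61008696 (g = -4986*12236 = -61008696)
r = 3 - 3*I*√6779083 (r = 3 - √((3352 - 1*6403) - 61008696) = 3 - √((3352 - 6403) - 61008696) = 3 - √(-3051 - 61008696) = 3 - √(-61011747) = 3 - 3*I*√6779083 ≈ 3.0 - 7811.0*I)
36429/27573 - 12163/r = 36429/27573 - 12163/(3 - 3*I*√6779083) = 36429*(1/27573) - 12163/(3 - 3*I*√6779083) = 12143/9191 - 12163/(3 - 3*I*√6779083)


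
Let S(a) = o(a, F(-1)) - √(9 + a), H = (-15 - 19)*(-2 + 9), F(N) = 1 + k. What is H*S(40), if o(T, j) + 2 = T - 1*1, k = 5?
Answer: -7140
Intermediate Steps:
F(N) = 6 (F(N) = 1 + 5 = 6)
H = -238 (H = -34*7 = -238)
o(T, j) = -3 + T (o(T, j) = -2 + (T - 1*1) = -2 + (T - 1) = -2 + (-1 + T) = -3 + T)
S(a) = -3 + a - √(9 + a) (S(a) = (-3 + a) - √(9 + a) = -3 + a - √(9 + a))
H*S(40) = -238*(-3 + 40 - √(9 + 40)) = -238*(-3 + 40 - √49) = -238*(-3 + 40 - 1*7) = -238*(-3 + 40 - 7) = -238*30 = -7140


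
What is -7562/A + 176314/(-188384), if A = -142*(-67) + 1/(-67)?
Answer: -103917287177/60041465904 ≈ -1.7308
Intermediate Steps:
A = 637437/67 (A = 9514 - 1/67 = 637437/67 ≈ 9514.0)
-7562/A + 176314/(-188384) = -7562/637437/67 + 176314/(-188384) = -7562*67/637437 + 176314*(-1/188384) = -506654/637437 - 88157/94192 = -103917287177/60041465904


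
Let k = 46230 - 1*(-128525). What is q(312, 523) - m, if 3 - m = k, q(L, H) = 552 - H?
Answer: 174781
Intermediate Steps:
k = 174755 (k = 46230 + 128525 = 174755)
m = -174752 (m = 3 - 1*174755 = 3 - 174755 = -174752)
q(312, 523) - m = (552 - 1*523) - 1*(-174752) = (552 - 523) + 174752 = 29 + 174752 = 174781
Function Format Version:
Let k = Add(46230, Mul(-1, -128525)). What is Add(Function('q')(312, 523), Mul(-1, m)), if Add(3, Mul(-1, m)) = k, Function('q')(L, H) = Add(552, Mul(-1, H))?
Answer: 174781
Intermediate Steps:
k = 174755 (k = Add(46230, 128525) = 174755)
m = -174752 (m = Add(3, Mul(-1, 174755)) = Add(3, -174755) = -174752)
Add(Function('q')(312, 523), Mul(-1, m)) = Add(Add(552, Mul(-1, 523)), Mul(-1, -174752)) = Add(Add(552, -523), 174752) = Add(29, 174752) = 174781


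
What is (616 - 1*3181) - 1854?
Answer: -4419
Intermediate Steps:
(616 - 1*3181) - 1854 = (616 - 3181) - 1854 = -2565 - 1854 = -4419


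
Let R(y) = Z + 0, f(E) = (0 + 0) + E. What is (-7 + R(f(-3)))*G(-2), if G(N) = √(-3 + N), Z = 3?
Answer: -4*I*√5 ≈ -8.9443*I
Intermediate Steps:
f(E) = E (f(E) = 0 + E = E)
R(y) = 3 (R(y) = 3 + 0 = 3)
(-7 + R(f(-3)))*G(-2) = (-7 + 3)*√(-3 - 2) = -4*I*√5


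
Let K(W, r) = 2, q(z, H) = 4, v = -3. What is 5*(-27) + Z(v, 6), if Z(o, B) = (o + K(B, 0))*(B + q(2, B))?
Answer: -145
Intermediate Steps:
Z(o, B) = (2 + o)*(4 + B) (Z(o, B) = (o + 2)*(B + 4) = (2 + o)*(4 + B))
5*(-27) + Z(v, 6) = 5*(-27) + (8 + 2*6 + 4*(-3) + 6*(-3)) = -135 + (8 + 12 - 12 - 18) = -135 - 10 = -145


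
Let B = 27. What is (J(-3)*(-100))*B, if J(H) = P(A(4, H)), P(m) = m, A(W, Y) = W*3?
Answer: -32400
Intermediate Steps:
A(W, Y) = 3*W
J(H) = 12 (J(H) = 3*4 = 12)
(J(-3)*(-100))*B = (12*(-100))*27 = -1200*27 = -32400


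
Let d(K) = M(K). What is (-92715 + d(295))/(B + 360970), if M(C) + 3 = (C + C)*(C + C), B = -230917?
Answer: 255382/130053 ≈ 1.9637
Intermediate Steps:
M(C) = -3 + 4*C² (M(C) = -3 + (C + C)*(C + C) = -3 + (2*C)*(2*C) = -3 + 4*C²)
d(K) = -3 + 4*K²
(-92715 + d(295))/(B + 360970) = (-92715 + (-3 + 4*295²))/(-230917 + 360970) = (-92715 + (-3 + 4*87025))/130053 = (-92715 + (-3 + 348100))*(1/130053) = (-92715 + 348097)*(1/130053) = 255382*(1/130053) = 255382/130053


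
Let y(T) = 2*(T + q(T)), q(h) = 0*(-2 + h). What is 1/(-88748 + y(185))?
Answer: -1/88378 ≈ -1.1315e-5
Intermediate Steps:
q(h) = 0
y(T) = 2*T (y(T) = 2*(T + 0) = 2*T)
1/(-88748 + y(185)) = 1/(-88748 + 2*185) = 1/(-88748 + 370) = 1/(-88378) = -1/88378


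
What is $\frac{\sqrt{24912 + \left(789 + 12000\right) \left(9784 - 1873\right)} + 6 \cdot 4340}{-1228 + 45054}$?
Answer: $\frac{13020}{21913} + \frac{3 \sqrt{11244299}}{43826} \approx 0.82371$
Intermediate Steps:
$\frac{\sqrt{24912 + \left(789 + 12000\right) \left(9784 - 1873\right)} + 6 \cdot 4340}{-1228 + 45054} = \frac{\sqrt{24912 + 12789 \cdot 7911} + 26040}{43826} = \left(\sqrt{24912 + 101173779} + 26040\right) \frac{1}{43826} = \left(\sqrt{101198691} + 26040\right) \frac{1}{43826} = \left(3 \sqrt{11244299} + 26040\right) \frac{1}{43826} = \left(26040 + 3 \sqrt{11244299}\right) \frac{1}{43826} = \frac{13020}{21913} + \frac{3 \sqrt{11244299}}{43826}$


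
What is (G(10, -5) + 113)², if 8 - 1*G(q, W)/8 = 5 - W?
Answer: 9409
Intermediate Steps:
G(q, W) = 24 + 8*W (G(q, W) = 64 - 8*(5 - W) = 64 + (-40 + 8*W) = 24 + 8*W)
(G(10, -5) + 113)² = ((24 + 8*(-5)) + 113)² = ((24 - 40) + 113)² = (-16 + 113)² = 97² = 9409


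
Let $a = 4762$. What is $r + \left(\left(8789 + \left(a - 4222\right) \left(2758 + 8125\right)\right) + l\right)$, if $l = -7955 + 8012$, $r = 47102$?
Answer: $5932768$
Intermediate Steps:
$l = 57$
$r + \left(\left(8789 + \left(a - 4222\right) \left(2758 + 8125\right)\right) + l\right) = 47102 + \left(\left(8789 + \left(4762 - 4222\right) \left(2758 + 8125\right)\right) + 57\right) = 47102 + \left(\left(8789 + 540 \cdot 10883\right) + 57\right) = 47102 + \left(\left(8789 + 5876820\right) + 57\right) = 47102 + \left(5885609 + 57\right) = 47102 + 5885666 = 5932768$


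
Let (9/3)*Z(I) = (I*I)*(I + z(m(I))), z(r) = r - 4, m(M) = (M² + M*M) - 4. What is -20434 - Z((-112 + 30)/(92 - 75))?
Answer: -5185509550/250563 ≈ -20695.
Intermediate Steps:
m(M) = -4 + 2*M² (m(M) = (M² + M²) - 4 = 2*M² - 4 = -4 + 2*M²)
z(r) = -4 + r
Z(I) = I²*(-8 + I + 2*I²)/3 (Z(I) = ((I*I)*(I + (-4 + (-4 + 2*I²))))/3 = (I²*(I + (-8 + 2*I²)))/3 = (I²*(-8 + I + 2*I²))/3 = I²*(-8 + I + 2*I²)/3)
-20434 - Z((-112 + 30)/(92 - 75)) = -20434 - ((-112 + 30)/(92 - 75))²*(-8 + (-112 + 30)/(92 - 75) + 2*((-112 + 30)/(92 - 75))²)/3 = -20434 - (-82/17)²*(-8 - 82/17 + 2*(-82/17)²)/3 = -20434 - 6724*(-8 - 82/17 + 2*(6724/289))/(3*289) = -20434 - 6724*(-8 - 82/17 + 13448/289)/(3*289) = -20434 - 6724*9742/(3*289*289) = -20434 - 1*65505208/250563 = -20434 - 65505208/250563 = -5185509550/250563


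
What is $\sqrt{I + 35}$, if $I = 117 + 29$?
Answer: $\sqrt{181} \approx 13.454$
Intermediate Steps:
$I = 146$
$\sqrt{I + 35} = \sqrt{146 + 35} = \sqrt{181}$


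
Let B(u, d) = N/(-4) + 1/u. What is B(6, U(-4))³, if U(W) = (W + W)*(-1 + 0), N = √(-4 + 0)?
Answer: -13/108 + I/12 ≈ -0.12037 + 0.083333*I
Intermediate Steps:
N = 2*I (N = √(-4) = 2*I ≈ 2.0*I)
U(W) = -2*W (U(W) = (2*W)*(-1) = -2*W)
B(u, d) = 1/u - I/2 (B(u, d) = (2*I)/(-4) + 1/u = (2*I)*(-¼) + 1/u = -I/2 + 1/u = 1/u - I/2)
B(6, U(-4))³ = (1/6 - I/2)³ = (⅙ - I/2)³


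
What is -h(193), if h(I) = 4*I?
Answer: -772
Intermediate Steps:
-h(193) = -4*193 = -1*772 = -772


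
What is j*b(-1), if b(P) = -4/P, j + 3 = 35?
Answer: 128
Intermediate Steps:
j = 32 (j = -3 + 35 = 32)
j*b(-1) = 32*(-4/(-1)) = 32*(-4*(-1)) = 32*4 = 128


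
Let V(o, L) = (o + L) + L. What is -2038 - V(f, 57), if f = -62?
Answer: -2090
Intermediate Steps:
V(o, L) = o + 2*L (V(o, L) = (L + o) + L = o + 2*L)
-2038 - V(f, 57) = -2038 - (-62 + 2*57) = -2038 - (-62 + 114) = -2038 - 1*52 = -2038 - 52 = -2090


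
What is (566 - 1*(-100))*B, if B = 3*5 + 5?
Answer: 13320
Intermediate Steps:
B = 20 (B = 15 + 5 = 20)
(566 - 1*(-100))*B = (566 - 1*(-100))*20 = (566 + 100)*20 = 666*20 = 13320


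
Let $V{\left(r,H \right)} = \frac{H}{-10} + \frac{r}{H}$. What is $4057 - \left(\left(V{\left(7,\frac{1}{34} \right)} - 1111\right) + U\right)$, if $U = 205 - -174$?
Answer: $\frac{1547341}{340} \approx 4551.0$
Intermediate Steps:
$U = 379$ ($U = 205 + 174 = 379$)
$V{\left(r,H \right)} = - \frac{H}{10} + \frac{r}{H}$ ($V{\left(r,H \right)} = H \left(- \frac{1}{10}\right) + \frac{r}{H} = - \frac{H}{10} + \frac{r}{H}$)
$4057 - \left(\left(V{\left(7,\frac{1}{34} \right)} - 1111\right) + U\right) = 4057 - \left(\left(\left(- \frac{1}{10 \cdot 34} + \frac{7}{\frac{1}{34}}\right) - 1111\right) + 379\right) = 4057 - \left(\left(\left(\left(- \frac{1}{10}\right) \frac{1}{34} + 7 \frac{1}{\frac{1}{34}}\right) - 1111\right) + 379\right) = 4057 - \left(\left(\left(- \frac{1}{340} + 7 \cdot 34\right) - 1111\right) + 379\right) = 4057 - \left(\left(\left(- \frac{1}{340} + 238\right) - 1111\right) + 379\right) = 4057 - \left(\left(\frac{80919}{340} - 1111\right) + 379\right) = 4057 - \left(- \frac{296821}{340} + 379\right) = 4057 - - \frac{167961}{340} = 4057 + \frac{167961}{340} = \frac{1547341}{340}$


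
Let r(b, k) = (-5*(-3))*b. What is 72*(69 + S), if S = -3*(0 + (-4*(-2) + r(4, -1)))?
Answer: -9720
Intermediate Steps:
r(b, k) = 15*b
S = -204 (S = -3*(0 + (-4*(-2) + 15*4)) = -3*(0 + (8 + 60)) = -3*(0 + 68) = -3*68 = -204)
72*(69 + S) = 72*(69 - 204) = 72*(-135) = -9720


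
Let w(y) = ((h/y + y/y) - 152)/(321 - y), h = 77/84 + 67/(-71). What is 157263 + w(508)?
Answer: 12728396622935/80936592 ≈ 1.5726e+5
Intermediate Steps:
h = -23/852 (h = 77*(1/84) + 67*(-1/71) = 11/12 - 67/71 = -23/852 ≈ -0.026995)
w(y) = (-151 - 23/(852*y))/(321 - y) (w(y) = ((-23/(852*y) + y/y) - 152)/(321 - y) = ((-23/(852*y) + 1) - 152)/(321 - y) = ((1 - 23/(852*y)) - 152)/(321 - y) = (-151 - 23/(852*y))/(321 - y))
157263 + w(508) = 157263 + (1/852)*(23 + 128652*508)/(508*(-321 + 508)) = 157263 + (1/852)*(1/508)*(23 + 65355216)/187 = 157263 + (1/852)*(1/508)*(1/187)*65355239 = 157263 + 65355239/80936592 = 12728396622935/80936592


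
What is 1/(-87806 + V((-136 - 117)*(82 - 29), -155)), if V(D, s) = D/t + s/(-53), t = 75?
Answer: -3975/349727902 ≈ -1.1366e-5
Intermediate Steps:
V(D, s) = -s/53 + D/75 (V(D, s) = D/75 + s/(-53) = D*(1/75) + s*(-1/53) = D/75 - s/53 = -s/53 + D/75)
1/(-87806 + V((-136 - 117)*(82 - 29), -155)) = 1/(-87806 + (-1/53*(-155) + ((-136 - 117)*(82 - 29))/75)) = 1/(-87806 + (155/53 + (-253*53)/75)) = 1/(-87806 + (155/53 + (1/75)*(-13409))) = 1/(-87806 + (155/53 - 13409/75)) = 1/(-87806 - 699052/3975) = 1/(-349727902/3975) = -3975/349727902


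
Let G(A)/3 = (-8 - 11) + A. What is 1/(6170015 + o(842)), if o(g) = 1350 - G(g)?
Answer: 1/6168896 ≈ 1.6210e-7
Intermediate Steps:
G(A) = -57 + 3*A (G(A) = 3*((-8 - 11) + A) = 3*(-19 + A) = -57 + 3*A)
o(g) = 1407 - 3*g (o(g) = 1350 - (-57 + 3*g) = 1350 + (57 - 3*g) = 1407 - 3*g)
1/(6170015 + o(842)) = 1/(6170015 + (1407 - 3*842)) = 1/(6170015 + (1407 - 2526)) = 1/(6170015 - 1119) = 1/6168896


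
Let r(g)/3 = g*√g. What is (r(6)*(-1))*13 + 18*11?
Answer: 198 - 234*√6 ≈ -375.18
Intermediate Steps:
r(g) = 3*g^(3/2) (r(g) = 3*(g*√g) = 3*g^(3/2))
(r(6)*(-1))*13 + 18*11 = ((3*6^(3/2))*(-1))*13 + 18*11 = ((3*(6*√6))*(-1))*13 + 198 = ((18*√6)*(-1))*13 + 198 = -18*√6*13 + 198 = -234*√6 + 198 = 198 - 234*√6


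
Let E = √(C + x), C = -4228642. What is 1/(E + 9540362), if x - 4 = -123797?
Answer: 9540362/91018511443479 - I*√4352435/91018511443479 ≈ 1.0482e-7 - 2.2921e-11*I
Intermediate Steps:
x = -123793 (x = 4 - 123797 = -123793)
E = I*√4352435 (E = √(-4228642 - 123793) = √(-4352435) = I*√4352435 ≈ 2086.3*I)
1/(E + 9540362) = 1/(I*√4352435 + 9540362) = 1/(9540362 + I*√4352435)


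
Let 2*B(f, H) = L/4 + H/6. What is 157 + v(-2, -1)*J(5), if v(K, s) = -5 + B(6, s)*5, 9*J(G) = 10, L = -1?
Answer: 16231/108 ≈ 150.29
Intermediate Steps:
J(G) = 10/9 (J(G) = (⅑)*10 = 10/9)
B(f, H) = -⅛ + H/12 (B(f, H) = (-1/4 + H/6)/2 = (-1*¼ + H*(⅙))/2 = (-¼ + H/6)/2 = -⅛ + H/12)
v(K, s) = -45/8 + 5*s/12 (v(K, s) = -5 + (-⅛ + s/12)*5 = -5 + (-5/8 + 5*s/12) = -45/8 + 5*s/12)
157 + v(-2, -1)*J(5) = 157 + (-45/8 + (5/12)*(-1))*(10/9) = 157 + (-45/8 - 5/12)*(10/9) = 157 - 145/24*10/9 = 157 - 725/108 = 16231/108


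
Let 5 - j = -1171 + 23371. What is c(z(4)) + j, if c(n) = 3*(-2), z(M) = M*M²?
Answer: -22201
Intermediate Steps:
z(M) = M³
c(n) = -6
j = -22195 (j = 5 - (-1171 + 23371) = 5 - 1*22200 = 5 - 22200 = -22195)
c(z(4)) + j = -6 - 22195 = -22201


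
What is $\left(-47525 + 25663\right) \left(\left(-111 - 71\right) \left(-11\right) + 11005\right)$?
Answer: $-284359034$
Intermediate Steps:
$\left(-47525 + 25663\right) \left(\left(-111 - 71\right) \left(-11\right) + 11005\right) = - 21862 \left(\left(-182\right) \left(-11\right) + 11005\right) = - 21862 \left(2002 + 11005\right) = \left(-21862\right) 13007 = -284359034$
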